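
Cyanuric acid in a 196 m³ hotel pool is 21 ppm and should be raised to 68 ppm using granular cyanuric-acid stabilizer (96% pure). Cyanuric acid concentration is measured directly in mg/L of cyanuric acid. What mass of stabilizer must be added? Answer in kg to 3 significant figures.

Volume: 196 m³ = 196,000 L.
CYA to add: (68 − 21) = 47 mg/L × 196,000 L = 9212 g cyanuric acid.
At 96% purity: 9212 / 0.96 = 9596 g product.

9.60 kg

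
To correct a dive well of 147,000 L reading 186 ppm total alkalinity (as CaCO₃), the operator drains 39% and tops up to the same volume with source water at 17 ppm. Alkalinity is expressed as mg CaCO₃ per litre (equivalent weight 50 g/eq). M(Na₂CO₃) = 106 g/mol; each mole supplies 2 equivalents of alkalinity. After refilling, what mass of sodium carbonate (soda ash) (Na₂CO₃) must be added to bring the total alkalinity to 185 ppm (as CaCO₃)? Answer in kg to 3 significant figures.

10.1 kg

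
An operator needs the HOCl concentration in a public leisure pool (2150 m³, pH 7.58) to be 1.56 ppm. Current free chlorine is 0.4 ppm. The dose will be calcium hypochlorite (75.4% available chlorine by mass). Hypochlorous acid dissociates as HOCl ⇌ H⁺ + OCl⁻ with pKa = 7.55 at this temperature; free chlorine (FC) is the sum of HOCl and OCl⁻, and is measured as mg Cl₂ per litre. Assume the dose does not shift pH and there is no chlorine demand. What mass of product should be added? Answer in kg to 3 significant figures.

8.07 kg

Volume: 2150 m³ = 2,150,000 L.
[OCl⁻]/[HOCl] = 10^(pH − pKa) = 10^(7.58 − 7.55) = 1.072; fraction as HOCl = 1/(1 + 1.072) = 0.4827.
Free chlorine required for 1.56 ppm HOCl: 1.56 / 0.4827 = 3.232 ppm.
FC to add: 3.232 − 0.4 = 2.832 mg/L as Cl₂.
Cl₂ equivalent: 2.832 mg/L × 2,150,000 L = 6088 g.
Product at 75.4% available Cl: 6088 / 0.754 = 8074 g.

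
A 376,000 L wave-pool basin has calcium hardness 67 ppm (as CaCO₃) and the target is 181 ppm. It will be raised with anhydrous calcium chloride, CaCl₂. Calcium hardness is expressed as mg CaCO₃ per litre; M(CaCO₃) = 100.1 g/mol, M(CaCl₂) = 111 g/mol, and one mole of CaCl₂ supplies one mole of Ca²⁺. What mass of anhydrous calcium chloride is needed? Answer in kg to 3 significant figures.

47.5 kg

Hardness to add: (181 − 67) = 114 mg/L as CaCO₃ × 376,000 L = 42,860 g as CaCO₃.
Moles of Ca²⁺ (1 mol Ca²⁺ ≡ 1 mol CaCO₃): 42,860 / 100.1 g/mol = 428.2 mol.
Mass of CaCl₂: 428.2 × 111 = 47,530 g.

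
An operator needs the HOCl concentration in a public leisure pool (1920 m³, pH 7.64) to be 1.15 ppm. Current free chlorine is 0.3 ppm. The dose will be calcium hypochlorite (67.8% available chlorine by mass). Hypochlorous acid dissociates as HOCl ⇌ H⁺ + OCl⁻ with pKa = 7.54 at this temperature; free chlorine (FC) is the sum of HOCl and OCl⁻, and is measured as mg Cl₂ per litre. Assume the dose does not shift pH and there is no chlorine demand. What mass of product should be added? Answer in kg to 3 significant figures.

Volume: 1920 m³ = 1,920,000 L.
[OCl⁻]/[HOCl] = 10^(pH − pKa) = 10^(7.64 − 7.54) = 1.259; fraction as HOCl = 1/(1 + 1.259) = 0.4427.
Free chlorine required for 1.15 ppm HOCl: 1.15 / 0.4427 = 2.598 ppm.
FC to add: 2.598 − 0.3 = 2.298 mg/L as Cl₂.
Cl₂ equivalent: 2.298 mg/L × 1,920,000 L = 4412 g.
Product at 67.8% available Cl: 4412 / 0.678 = 6507 g.

6.51 kg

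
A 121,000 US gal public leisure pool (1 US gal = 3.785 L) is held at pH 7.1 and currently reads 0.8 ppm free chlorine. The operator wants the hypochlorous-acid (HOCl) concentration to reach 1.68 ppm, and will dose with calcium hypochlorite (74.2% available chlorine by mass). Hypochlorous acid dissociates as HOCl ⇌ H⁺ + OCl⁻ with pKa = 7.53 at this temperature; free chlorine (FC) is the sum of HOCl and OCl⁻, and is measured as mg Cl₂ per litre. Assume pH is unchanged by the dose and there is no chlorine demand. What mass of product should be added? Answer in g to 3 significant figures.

Volume: 121,000 US gal × 3.785 L/gal = 457,985 L.
[OCl⁻]/[HOCl] = 10^(pH − pKa) = 10^(7.1 − 7.53) = 0.3715; fraction as HOCl = 1/(1 + 0.3715) = 0.7291.
Free chlorine required for 1.68 ppm HOCl: 1.68 / 0.7291 = 2.304 ppm.
FC to add: 2.304 − 0.8 = 1.504 mg/L as Cl₂.
Cl₂ equivalent: 1.504 mg/L × 457,985 L = 688.9 g.
Product at 74.2% available Cl: 688.9 / 0.742 = 928.4 g.

928 g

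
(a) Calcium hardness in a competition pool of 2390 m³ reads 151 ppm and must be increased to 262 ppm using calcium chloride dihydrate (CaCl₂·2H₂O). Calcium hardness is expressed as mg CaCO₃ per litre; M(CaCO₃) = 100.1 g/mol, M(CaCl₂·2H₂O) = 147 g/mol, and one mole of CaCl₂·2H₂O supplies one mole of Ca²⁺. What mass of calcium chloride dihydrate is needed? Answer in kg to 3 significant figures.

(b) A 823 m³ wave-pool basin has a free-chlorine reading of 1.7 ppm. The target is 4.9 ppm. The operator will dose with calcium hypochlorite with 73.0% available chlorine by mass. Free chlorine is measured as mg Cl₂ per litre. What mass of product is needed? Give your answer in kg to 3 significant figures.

(a) 390 kg; (b) 3.61 kg

(a) Volume: 2390 m³ = 2,390,000 L.
(a) Hardness to add: (262 − 151) = 111 mg/L as CaCO₃ × 2,390,000 L = 265,300 g as CaCO₃.
(a) Moles of Ca²⁺ (1 mol Ca²⁺ ≡ 1 mol CaCO₃): 265,300 / 100.1 g/mol = 2650 mol.
(a) Mass of CaCl₂·2H₂O: 2650 × 147 = 389,600 g.

(b) Volume: 823 m³ = 823,000 L.
(b) Chlorine deficit: 4.9 − 1.7 = 3.2 ppm = 3.2 mg/L as Cl₂.
(b) Cl₂ equivalent needed: 3.2 mg/L × 823,000 L = 2,634,000 mg = 2634 g.
(b) Product at 73.0% available chlorine: 2634 / 0.73 = 3608 g.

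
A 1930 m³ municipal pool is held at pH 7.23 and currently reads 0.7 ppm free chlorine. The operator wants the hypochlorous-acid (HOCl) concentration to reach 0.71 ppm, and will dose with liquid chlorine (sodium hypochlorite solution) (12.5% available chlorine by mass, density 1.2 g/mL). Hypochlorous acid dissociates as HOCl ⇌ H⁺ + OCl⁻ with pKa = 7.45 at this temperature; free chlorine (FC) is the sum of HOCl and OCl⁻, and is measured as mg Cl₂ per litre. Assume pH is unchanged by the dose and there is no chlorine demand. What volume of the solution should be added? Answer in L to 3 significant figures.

5.63 L

Volume: 1930 m³ = 1,930,000 L.
[OCl⁻]/[HOCl] = 10^(pH − pKa) = 10^(7.23 − 7.45) = 0.6026; fraction as HOCl = 1/(1 + 0.6026) = 0.624.
Free chlorine required for 0.71 ppm HOCl: 0.71 / 0.624 = 1.138 ppm.
FC to add: 1.138 − 0.7 = 0.4378 mg/L as Cl₂.
Cl₂ equivalent: 0.4378 mg/L × 1,930,000 L = 845 g.
Product at 12.5% available Cl: 845 / 0.125 = 6760 g.
Volume: 6760 g ÷ 1.2 g/mL = 5633 mL.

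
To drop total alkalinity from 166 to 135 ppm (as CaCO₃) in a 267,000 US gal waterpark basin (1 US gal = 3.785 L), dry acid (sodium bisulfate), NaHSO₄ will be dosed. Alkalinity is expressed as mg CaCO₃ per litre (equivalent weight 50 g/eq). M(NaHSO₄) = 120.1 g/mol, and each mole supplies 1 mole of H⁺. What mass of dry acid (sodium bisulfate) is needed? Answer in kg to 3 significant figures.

Volume: 267,000 US gal × 3.785 L/gal = 1,010,595 L.
Alkalinity to neutralize: (166 − 135) = 31 mg/L as CaCO₃ × 1,010,595 L = 31,330 g as CaCO₃.
Equivalents of H⁺ required: 31,330 ÷ 50 g/eq = 626.6 eq = 626.6 mol NaHSO₄.
Mass of NaHSO₄: 626.6 × 120.1 = 75,250 g.

75.3 kg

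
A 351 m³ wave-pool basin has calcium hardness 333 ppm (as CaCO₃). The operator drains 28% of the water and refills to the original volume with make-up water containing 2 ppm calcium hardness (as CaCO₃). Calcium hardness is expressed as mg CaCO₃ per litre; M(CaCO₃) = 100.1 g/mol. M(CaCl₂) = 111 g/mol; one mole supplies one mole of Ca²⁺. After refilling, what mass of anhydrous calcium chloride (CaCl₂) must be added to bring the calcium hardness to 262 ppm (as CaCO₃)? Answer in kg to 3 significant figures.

8.44 kg

Volume: 351 m³ = 351,000 L.
After draining 28% and refilling: 333 × 0.72 + 2 × 0.28 = 240.32 ppm.
Deficit to target: 262 − 240.32 = 21.68 mg/L.
As CaCO₃: 21.68 mg/L × 351,000 L = 7610 g; ÷ 100.1 = 76.02 mol Ca²⁺.
Mass: 76.02 × 111 = 8438 g.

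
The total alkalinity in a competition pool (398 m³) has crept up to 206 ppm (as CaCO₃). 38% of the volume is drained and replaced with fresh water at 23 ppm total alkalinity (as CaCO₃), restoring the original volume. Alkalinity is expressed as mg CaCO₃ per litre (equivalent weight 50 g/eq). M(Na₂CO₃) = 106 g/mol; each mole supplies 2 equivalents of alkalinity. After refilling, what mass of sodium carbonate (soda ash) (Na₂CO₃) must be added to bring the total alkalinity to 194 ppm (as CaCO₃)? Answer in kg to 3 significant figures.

24.3 kg

Volume: 398 m³ = 398,000 L.
After draining 38% and refilling: 206 × 0.62 + 23 × 0.38 = 136.46 ppm.
Deficit to target: 194 − 136.46 = 57.54 mg/L.
As CaCO₃: 57.54 mg/L × 398,000 L = 22,900 g; ÷ 50 g/eq ÷ 2 = 229 mol Na₂CO₃.
Mass: 229 × 106 = 24,270 g.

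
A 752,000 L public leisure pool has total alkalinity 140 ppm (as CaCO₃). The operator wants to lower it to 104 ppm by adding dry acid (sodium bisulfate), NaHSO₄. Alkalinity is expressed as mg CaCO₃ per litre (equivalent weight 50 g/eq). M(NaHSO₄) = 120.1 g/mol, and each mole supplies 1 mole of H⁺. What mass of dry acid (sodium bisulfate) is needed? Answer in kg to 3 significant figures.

65.0 kg

Alkalinity to neutralize: (140 − 104) = 36 mg/L as CaCO₃ × 752,000 L = 27,070 g as CaCO₃.
Equivalents of H⁺ required: 27,070 ÷ 50 g/eq = 541.4 eq = 541.4 mol NaHSO₄.
Mass of NaHSO₄: 541.4 × 120.1 = 65,030 g.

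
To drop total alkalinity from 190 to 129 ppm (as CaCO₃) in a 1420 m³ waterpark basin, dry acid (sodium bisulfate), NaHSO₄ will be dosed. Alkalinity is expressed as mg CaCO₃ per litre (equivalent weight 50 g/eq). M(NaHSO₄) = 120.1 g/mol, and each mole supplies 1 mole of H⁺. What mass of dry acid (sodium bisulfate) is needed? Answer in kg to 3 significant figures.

208 kg

Volume: 1420 m³ = 1,420,000 L.
Alkalinity to neutralize: (190 − 129) = 61 mg/L as CaCO₃ × 1,420,000 L = 86,620 g as CaCO₃.
Equivalents of H⁺ required: 86,620 ÷ 50 g/eq = 1732 eq = 1732 mol NaHSO₄.
Mass of NaHSO₄: 1732 × 120.1 = 208,100 g.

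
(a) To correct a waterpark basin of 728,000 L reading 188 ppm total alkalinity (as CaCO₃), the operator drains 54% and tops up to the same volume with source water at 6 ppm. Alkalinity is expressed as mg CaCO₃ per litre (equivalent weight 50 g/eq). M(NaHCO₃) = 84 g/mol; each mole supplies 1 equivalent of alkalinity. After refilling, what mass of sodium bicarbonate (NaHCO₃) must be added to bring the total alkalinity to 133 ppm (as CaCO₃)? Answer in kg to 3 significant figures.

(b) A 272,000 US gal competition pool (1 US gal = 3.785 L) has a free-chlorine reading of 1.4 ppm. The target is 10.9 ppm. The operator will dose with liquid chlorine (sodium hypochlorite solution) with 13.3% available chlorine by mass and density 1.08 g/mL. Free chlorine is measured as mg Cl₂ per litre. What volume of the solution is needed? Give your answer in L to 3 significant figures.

(a) After draining 54% and refilling: 188 × 0.46 + 6 × 0.54 = 89.72 ppm.
(a) Deficit to target: 133 − 89.72 = 43.28 mg/L.
(a) As CaCO₃: 43.28 mg/L × 728,000 L = 31,510 g; ÷ 50 g/eq ÷ 1 = 630.2 mol NaHCO₃.
(a) Mass: 630.2 × 84 = 52,930 g.

(b) Volume: 272,000 US gal × 3.785 L/gal = 1,029,520 L.
(b) Chlorine deficit: 10.9 − 1.4 = 9.5 ppm = 9.5 mg/L as Cl₂.
(b) Cl₂ equivalent needed: 9.5 mg/L × 1,029,520 L = 9,780,000 mg = 9780 g.
(b) Product at 13.3% available chlorine: 9780 / 0.133 = 73,540 g.
(b) Volume at density 1.08 g/mL: 73,540 g ÷ 1.08 g/mL = 68,090 mL.

(a) 52.9 kg; (b) 68.1 L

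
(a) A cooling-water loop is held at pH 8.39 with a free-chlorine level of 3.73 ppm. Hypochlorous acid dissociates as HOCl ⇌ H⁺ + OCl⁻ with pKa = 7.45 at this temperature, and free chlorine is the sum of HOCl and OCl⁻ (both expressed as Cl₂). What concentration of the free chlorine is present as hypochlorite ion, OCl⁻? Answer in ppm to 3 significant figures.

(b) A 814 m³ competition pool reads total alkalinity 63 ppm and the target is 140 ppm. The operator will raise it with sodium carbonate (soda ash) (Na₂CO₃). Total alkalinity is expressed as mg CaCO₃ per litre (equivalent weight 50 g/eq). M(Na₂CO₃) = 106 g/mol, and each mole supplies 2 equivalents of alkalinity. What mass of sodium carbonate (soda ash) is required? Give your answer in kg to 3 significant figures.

(a) 3.35 ppm; (b) 66.4 kg

(a) [OCl⁻]/[HOCl] = 10^(pH − pKa) = 10^(8.39 − 7.45) = 10^0.94 = 8.71.
(a) Fraction as HOCl = 1 / (1 + 8.71) = 0.103.
(a) OCl⁻ = (1 − 0.103) × 3.73 ppm = 3.346 ppm.

(b) Volume: 814 m³ = 814,000 L.
(b) Alkalinity to add: (140 − 63) = 77 mg/L as CaCO₃ × 814,000 L = 62,680 g as CaCO₃.
(b) Equivalents: 62,680 g ÷ 50 g/eq = 1254 eq.
(b) Each mole of Na₂CO₃ supplies 2 eq, so 1254 / 2 = 626.8 mol.
(b) Mass: 626.8 mol × 106 g/mol = 66,440 g.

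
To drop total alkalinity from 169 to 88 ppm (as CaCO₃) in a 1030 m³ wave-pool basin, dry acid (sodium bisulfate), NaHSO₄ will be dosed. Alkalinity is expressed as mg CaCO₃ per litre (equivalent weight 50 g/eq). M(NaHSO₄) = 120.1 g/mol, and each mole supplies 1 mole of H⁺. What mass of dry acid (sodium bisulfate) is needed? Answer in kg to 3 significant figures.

Volume: 1030 m³ = 1,030,000 L.
Alkalinity to neutralize: (169 − 88) = 81 mg/L as CaCO₃ × 1,030,000 L = 83,430 g as CaCO₃.
Equivalents of H⁺ required: 83,430 ÷ 50 g/eq = 1669 eq = 1669 mol NaHSO₄.
Mass of NaHSO₄: 1669 × 120.1 = 200,400 g.

200 kg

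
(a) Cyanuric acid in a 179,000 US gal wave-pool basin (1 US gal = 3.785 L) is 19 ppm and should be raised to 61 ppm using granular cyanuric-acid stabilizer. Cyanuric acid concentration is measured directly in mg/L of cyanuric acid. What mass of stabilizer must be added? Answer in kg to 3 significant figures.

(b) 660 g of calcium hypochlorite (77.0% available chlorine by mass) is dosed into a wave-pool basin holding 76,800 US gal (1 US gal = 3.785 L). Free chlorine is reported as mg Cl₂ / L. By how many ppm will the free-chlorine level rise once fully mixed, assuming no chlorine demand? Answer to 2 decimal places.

(a) 28.5 kg; (b) 1.75 ppm

(a) Volume: 179,000 US gal × 3.785 L/gal = 677,515 L.
(a) CYA to add: (61 − 19) = 42 mg/L × 677,515 L = 28,460 g cyanuric acid.

(b) Volume: 76,800 US gal × 3.785 L/gal = 290,688 L.
(b) Available chlorine delivered: 660 g × 0.77 = 508.2 g as Cl₂.
(b) Concentration rise: 508.2 g / 290,688 L = 1.748 mg/L = 1.75 ppm.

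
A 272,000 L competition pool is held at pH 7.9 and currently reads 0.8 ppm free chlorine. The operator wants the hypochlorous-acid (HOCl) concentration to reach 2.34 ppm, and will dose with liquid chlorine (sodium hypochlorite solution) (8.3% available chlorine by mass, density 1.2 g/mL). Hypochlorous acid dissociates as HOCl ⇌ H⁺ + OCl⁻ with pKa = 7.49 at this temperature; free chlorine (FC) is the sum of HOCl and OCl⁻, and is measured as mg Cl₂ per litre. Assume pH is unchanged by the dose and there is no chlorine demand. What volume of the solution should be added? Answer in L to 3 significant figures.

[OCl⁻]/[HOCl] = 10^(pH − pKa) = 10^(7.9 − 7.49) = 2.57; fraction as HOCl = 1/(1 + 2.57) = 0.2801.
Free chlorine required for 2.34 ppm HOCl: 2.34 / 0.2801 = 8.355 ppm.
FC to add: 8.355 − 0.8 = 7.555 mg/L as Cl₂.
Cl₂ equivalent: 7.555 mg/L × 272,000 L = 2055 g.
Product at 8.3% available Cl: 2055 / 0.083 = 24,760 g.
Volume: 24,760 g ÷ 1.2 g/mL = 20,630 mL.

20.6 L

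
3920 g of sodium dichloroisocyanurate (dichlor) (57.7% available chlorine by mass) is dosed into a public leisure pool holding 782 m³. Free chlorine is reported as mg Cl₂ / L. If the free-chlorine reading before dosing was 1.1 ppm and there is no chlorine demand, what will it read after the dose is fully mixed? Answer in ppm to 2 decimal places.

3.99 ppm

Volume: 782 m³ = 782,000 L.
Available chlorine delivered: 3920 g × 0.577 = 2262 g as Cl₂.
Concentration rise: 2262 g / 782,000 L = 2.892 mg/L = 2.89 ppm.
Final FC: 1.1 + 2.89 = 3.99 ppm.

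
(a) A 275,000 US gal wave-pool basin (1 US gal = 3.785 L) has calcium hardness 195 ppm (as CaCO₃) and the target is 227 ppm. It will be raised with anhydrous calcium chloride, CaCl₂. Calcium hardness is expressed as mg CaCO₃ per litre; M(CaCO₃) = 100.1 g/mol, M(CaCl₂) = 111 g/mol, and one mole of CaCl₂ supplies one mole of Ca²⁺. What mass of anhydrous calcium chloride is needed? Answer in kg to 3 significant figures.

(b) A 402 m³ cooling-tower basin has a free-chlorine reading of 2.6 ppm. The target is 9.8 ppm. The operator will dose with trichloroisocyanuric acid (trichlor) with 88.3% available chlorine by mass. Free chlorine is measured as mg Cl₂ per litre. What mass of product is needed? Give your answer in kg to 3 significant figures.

(a) 36.9 kg; (b) 3.28 kg

(a) Volume: 275,000 US gal × 3.785 L/gal = 1,040,875 L.
(a) Hardness to add: (227 − 195) = 32 mg/L as CaCO₃ × 1,040,875 L = 33,310 g as CaCO₃.
(a) Moles of Ca²⁺ (1 mol Ca²⁺ ≡ 1 mol CaCO₃): 33,310 / 100.1 g/mol = 332.7 mol.
(a) Mass of CaCl₂: 332.7 × 111 = 36,930 g.

(b) Volume: 402 m³ = 402,000 L.
(b) Chlorine deficit: 9.8 − 2.6 = 7.2 ppm = 7.2 mg/L as Cl₂.
(b) Cl₂ equivalent needed: 7.2 mg/L × 402,000 L = 2,894,000 mg = 2894 g.
(b) Product at 88.3% available chlorine: 2894 / 0.883 = 3278 g.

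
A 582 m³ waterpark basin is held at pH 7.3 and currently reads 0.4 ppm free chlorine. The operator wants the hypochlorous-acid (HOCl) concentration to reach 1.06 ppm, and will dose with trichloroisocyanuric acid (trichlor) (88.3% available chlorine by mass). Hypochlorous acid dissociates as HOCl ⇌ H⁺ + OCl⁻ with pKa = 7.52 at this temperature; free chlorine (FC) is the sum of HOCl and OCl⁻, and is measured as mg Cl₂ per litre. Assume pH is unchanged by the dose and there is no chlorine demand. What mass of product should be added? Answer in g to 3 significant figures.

Volume: 582 m³ = 582,000 L.
[OCl⁻]/[HOCl] = 10^(pH − pKa) = 10^(7.3 − 7.52) = 0.6026; fraction as HOCl = 1/(1 + 0.6026) = 0.624.
Free chlorine required for 1.06 ppm HOCl: 1.06 / 0.624 = 1.699 ppm.
FC to add: 1.699 − 0.4 = 1.299 mg/L as Cl₂.
Cl₂ equivalent: 1.299 mg/L × 582,000 L = 755.9 g.
Product at 88.3% available Cl: 755.9 / 0.883 = 856 g.

856 g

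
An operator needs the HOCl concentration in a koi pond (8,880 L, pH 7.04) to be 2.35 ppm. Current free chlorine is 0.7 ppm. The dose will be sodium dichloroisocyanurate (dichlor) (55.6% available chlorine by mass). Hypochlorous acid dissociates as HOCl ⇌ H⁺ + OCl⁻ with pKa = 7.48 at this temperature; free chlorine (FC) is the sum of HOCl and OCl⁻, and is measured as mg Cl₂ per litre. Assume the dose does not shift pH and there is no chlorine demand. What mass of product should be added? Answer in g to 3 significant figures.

[OCl⁻]/[HOCl] = 10^(pH − pKa) = 10^(7.04 − 7.48) = 0.3631; fraction as HOCl = 1/(1 + 0.3631) = 0.7336.
Free chlorine required for 2.35 ppm HOCl: 2.35 / 0.7336 = 3.203 ppm.
FC to add: 3.203 − 0.7 = 2.503 mg/L as Cl₂.
Cl₂ equivalent: 2.503 mg/L × 8,880 L = 22.23 g.
Product at 55.6% available Cl: 22.23 / 0.556 = 39.98 g.

40.0 g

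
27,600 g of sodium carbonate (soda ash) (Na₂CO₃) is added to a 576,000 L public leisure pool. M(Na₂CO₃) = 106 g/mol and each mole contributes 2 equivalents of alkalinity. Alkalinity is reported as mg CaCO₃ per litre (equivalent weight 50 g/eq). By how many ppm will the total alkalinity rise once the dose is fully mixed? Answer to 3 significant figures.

Moles of Na₂CO₃: 27,600 g ÷ 106 g/mol = 260.4 mol → 520.8 eq of alkalinity.
As CaCO₃: 520.8 eq × 50 g/eq = 26,040 g.
Rise: 26,040 g / 576,000 L × 1000 = 45.2 mg/L.

45.2 ppm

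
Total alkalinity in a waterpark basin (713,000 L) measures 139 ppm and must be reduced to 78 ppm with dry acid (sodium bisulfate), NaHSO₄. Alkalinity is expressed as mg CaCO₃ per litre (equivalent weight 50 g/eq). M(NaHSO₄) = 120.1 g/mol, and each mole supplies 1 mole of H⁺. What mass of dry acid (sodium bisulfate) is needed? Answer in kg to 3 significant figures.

Alkalinity to neutralize: (139 − 78) = 61 mg/L as CaCO₃ × 713,000 L = 43,490 g as CaCO₃.
Equivalents of H⁺ required: 43,490 ÷ 50 g/eq = 869.9 eq = 869.9 mol NaHSO₄.
Mass of NaHSO₄: 869.9 × 120.1 = 104,500 g.

104 kg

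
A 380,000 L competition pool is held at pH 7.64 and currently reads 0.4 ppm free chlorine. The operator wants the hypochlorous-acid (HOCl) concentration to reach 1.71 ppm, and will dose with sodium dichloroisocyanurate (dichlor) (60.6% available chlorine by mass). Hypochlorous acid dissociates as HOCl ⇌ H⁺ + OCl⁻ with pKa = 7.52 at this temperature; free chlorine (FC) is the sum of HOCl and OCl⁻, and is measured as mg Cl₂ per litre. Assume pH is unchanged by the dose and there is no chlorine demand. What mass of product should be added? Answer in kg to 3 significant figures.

[OCl⁻]/[HOCl] = 10^(pH − pKa) = 10^(7.64 − 7.52) = 1.318; fraction as HOCl = 1/(1 + 1.318) = 0.4314.
Free chlorine required for 1.71 ppm HOCl: 1.71 / 0.4314 = 3.964 ppm.
FC to add: 3.964 − 0.4 = 3.564 mg/L as Cl₂.
Cl₂ equivalent: 3.564 mg/L × 380,000 L = 1354 g.
Product at 60.6% available Cl: 1354 / 0.606 = 2235 g.

2.23 kg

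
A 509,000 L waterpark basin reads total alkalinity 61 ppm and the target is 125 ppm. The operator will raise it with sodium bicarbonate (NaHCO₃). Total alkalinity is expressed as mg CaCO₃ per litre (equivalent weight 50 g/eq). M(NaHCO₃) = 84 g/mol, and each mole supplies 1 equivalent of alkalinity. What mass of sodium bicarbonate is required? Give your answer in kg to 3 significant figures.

Alkalinity to add: (125 − 61) = 64 mg/L as CaCO₃ × 509,000 L = 32,580 g as CaCO₃.
Equivalents: 32,580 g ÷ 50 g/eq = 651.5 eq.
NaHCO₃ supplies 1 eq per mole → 651.5 mol.
Mass: 651.5 mol × 84 g/mol = 54,730 g.

54.7 kg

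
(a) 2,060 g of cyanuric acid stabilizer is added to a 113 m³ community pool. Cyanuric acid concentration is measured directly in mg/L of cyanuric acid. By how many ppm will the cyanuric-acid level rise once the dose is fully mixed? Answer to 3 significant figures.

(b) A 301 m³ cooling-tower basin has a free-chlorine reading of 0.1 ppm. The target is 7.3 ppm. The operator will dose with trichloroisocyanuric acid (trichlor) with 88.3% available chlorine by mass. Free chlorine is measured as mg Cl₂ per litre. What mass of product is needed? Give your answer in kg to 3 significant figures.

(a) 18.2 ppm; (b) 2.45 kg

(a) Volume: 113 m³ = 113,000 L.
(a) Rise: 2,060 g / 113,000 L × 1000 = 18.23 mg/L.

(b) Volume: 301 m³ = 301,000 L.
(b) Chlorine deficit: 7.3 − 0.1 = 7.2 ppm = 7.2 mg/L as Cl₂.
(b) Cl₂ equivalent needed: 7.2 mg/L × 301,000 L = 2,167,000 mg = 2167 g.
(b) Product at 88.3% available chlorine: 2167 / 0.883 = 2454 g.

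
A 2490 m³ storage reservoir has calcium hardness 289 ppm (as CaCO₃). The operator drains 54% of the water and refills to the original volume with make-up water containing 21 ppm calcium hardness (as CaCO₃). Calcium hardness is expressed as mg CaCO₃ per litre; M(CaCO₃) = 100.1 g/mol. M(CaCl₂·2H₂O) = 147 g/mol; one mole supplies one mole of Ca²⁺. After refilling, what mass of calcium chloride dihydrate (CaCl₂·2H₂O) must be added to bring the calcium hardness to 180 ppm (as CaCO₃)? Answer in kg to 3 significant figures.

Volume: 2490 m³ = 2,490,000 L.
After draining 54% and refilling: 289 × 0.46 + 21 × 0.54 = 144.28 ppm.
Deficit to target: 180 − 144.28 = 35.72 mg/L.
As CaCO₃: 35.72 mg/L × 2,490,000 L = 88,940 g; ÷ 100.1 = 888.5 mol Ca²⁺.
Mass: 888.5 × 147 = 130,600 g.

131 kg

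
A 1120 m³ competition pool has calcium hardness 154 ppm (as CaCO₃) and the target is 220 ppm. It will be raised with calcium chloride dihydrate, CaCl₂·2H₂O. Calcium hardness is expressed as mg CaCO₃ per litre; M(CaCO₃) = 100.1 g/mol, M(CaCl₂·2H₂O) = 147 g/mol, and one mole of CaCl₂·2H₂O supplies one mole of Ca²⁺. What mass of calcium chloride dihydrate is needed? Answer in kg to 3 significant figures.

Volume: 1120 m³ = 1,120,000 L.
Hardness to add: (220 − 154) = 66 mg/L as CaCO₃ × 1,120,000 L = 73,920 g as CaCO₃.
Moles of Ca²⁺ (1 mol Ca²⁺ ≡ 1 mol CaCO₃): 73,920 / 100.1 g/mol = 738.5 mol.
Mass of CaCl₂·2H₂O: 738.5 × 147 = 108,600 g.

109 kg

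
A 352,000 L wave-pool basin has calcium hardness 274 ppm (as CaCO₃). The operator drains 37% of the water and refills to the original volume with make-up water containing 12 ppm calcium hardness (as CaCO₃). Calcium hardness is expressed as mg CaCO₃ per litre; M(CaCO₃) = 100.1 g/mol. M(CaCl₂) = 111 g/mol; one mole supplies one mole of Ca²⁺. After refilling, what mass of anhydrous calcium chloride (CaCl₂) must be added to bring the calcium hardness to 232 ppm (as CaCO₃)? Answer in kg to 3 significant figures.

21.4 kg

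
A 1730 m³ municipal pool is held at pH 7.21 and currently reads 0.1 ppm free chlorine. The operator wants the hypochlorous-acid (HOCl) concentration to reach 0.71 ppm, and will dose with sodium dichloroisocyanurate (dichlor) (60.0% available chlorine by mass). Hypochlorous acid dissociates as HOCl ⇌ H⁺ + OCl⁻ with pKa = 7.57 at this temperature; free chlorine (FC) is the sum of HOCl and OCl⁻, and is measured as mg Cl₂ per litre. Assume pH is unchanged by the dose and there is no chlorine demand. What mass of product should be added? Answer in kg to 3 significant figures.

2.65 kg

Volume: 1730 m³ = 1,730,000 L.
[OCl⁻]/[HOCl] = 10^(pH − pKa) = 10^(7.21 − 7.57) = 0.4365; fraction as HOCl = 1/(1 + 0.4365) = 0.6961.
Free chlorine required for 0.71 ppm HOCl: 0.71 / 0.6961 = 1.02 ppm.
FC to add: 1.02 − 0.1 = 0.9199 mg/L as Cl₂.
Cl₂ equivalent: 0.9199 mg/L × 1,730,000 L = 1591 g.
Product at 60.0% available Cl: 1591 / 0.6 = 2652 g.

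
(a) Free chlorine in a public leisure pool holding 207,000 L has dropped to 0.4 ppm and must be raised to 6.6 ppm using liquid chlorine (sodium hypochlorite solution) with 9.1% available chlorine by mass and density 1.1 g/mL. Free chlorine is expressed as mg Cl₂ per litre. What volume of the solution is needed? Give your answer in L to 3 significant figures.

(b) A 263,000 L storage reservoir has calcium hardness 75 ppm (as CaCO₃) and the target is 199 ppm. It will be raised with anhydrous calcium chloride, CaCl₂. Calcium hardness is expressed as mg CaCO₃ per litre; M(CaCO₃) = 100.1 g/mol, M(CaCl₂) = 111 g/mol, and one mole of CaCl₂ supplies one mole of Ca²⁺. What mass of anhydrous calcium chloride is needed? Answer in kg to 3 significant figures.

(a) 12.8 L; (b) 36.2 kg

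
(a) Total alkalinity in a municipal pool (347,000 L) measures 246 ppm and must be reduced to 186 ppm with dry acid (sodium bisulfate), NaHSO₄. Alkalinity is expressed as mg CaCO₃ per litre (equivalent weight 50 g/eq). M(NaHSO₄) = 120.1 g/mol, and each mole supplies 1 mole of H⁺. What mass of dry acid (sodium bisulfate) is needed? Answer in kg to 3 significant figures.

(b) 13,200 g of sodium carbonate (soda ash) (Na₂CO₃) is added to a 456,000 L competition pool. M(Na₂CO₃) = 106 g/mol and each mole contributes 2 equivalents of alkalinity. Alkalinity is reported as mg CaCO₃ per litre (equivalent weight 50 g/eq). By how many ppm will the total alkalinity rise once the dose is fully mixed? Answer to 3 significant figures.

(a) Alkalinity to neutralize: (246 − 186) = 60 mg/L as CaCO₃ × 347,000 L = 20,820 g as CaCO₃.
(a) Equivalents of H⁺ required: 20,820 ÷ 50 g/eq = 416.4 eq = 416.4 mol NaHSO₄.
(a) Mass of NaHSO₄: 416.4 × 120.1 = 50,010 g.

(b) Moles of Na₂CO₃: 13,200 g ÷ 106 g/mol = 124.5 mol → 249.1 eq of alkalinity.
(b) As CaCO₃: 249.1 eq × 50 g/eq = 12,450 g.
(b) Rise: 12,450 g / 456,000 L × 1000 = 27.31 mg/L.

(a) 50.0 kg; (b) 27.3 ppm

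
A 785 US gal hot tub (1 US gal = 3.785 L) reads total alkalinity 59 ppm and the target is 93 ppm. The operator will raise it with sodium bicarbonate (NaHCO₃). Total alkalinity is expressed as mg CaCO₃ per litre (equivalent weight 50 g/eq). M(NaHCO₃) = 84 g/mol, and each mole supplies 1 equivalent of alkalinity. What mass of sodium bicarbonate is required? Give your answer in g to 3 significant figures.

170 g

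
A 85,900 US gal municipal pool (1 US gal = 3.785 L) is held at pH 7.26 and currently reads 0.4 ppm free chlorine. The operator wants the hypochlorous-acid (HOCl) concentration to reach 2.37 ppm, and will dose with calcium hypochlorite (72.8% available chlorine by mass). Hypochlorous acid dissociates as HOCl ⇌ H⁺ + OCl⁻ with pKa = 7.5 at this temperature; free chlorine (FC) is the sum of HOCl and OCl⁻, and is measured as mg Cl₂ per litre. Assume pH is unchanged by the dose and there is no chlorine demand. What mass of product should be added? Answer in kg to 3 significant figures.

1.49 kg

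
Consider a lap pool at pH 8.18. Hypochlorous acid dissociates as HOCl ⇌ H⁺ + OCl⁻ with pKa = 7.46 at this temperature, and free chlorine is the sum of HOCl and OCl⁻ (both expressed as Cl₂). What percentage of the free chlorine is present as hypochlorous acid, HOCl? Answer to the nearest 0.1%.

16.0%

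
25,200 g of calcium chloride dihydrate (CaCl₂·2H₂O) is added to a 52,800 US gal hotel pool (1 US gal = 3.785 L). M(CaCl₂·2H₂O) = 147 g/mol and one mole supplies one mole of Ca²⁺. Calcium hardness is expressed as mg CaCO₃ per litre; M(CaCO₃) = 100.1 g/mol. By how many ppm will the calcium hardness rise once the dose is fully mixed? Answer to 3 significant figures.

85.9 ppm

Volume: 52,800 US gal × 3.785 L/gal = 199,848 L.
Moles of Ca²⁺: 25,200 g ÷ 147 g/mol = 171.4 mol.
As CaCO₃: 171.4 mol × 100.1 g/mol = 17,160 g.
Rise: 17,160 g / 199,848 L × 1000 = 85.87 mg/L.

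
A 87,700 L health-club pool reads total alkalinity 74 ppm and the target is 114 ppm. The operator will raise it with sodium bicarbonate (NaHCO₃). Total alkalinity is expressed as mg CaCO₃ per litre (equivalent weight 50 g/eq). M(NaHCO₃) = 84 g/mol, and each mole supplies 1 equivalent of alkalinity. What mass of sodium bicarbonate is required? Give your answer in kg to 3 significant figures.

Alkalinity to add: (114 − 74) = 40 mg/L as CaCO₃ × 87,700 L = 3508 g as CaCO₃.
Equivalents: 3508 g ÷ 50 g/eq = 70.16 eq.
NaHCO₃ supplies 1 eq per mole → 70.16 mol.
Mass: 70.16 mol × 84 g/mol = 5893 g.

5.89 kg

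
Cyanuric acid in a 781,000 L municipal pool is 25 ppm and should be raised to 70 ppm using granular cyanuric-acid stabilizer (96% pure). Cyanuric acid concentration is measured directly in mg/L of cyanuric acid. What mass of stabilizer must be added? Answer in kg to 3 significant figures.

36.6 kg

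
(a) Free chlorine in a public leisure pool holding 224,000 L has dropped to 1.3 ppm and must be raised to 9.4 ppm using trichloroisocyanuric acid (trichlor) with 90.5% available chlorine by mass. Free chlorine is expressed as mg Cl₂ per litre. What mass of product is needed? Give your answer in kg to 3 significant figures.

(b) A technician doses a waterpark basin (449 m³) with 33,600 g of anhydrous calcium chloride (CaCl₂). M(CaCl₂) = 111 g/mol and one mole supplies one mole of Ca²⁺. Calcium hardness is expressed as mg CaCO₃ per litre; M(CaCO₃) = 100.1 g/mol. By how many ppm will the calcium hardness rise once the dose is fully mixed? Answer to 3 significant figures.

(a) Chlorine deficit: 9.4 − 1.3 = 8.1 ppm = 8.1 mg/L as Cl₂.
(a) Cl₂ equivalent needed: 8.1 mg/L × 224,000 L = 1,814,000 mg = 1814 g.
(a) Product at 90.5% available chlorine: 1814 / 0.905 = 2005 g.

(b) Volume: 449 m³ = 449,000 L.
(b) Moles of Ca²⁺: 33,600 g ÷ 111 g/mol = 302.7 mol.
(b) As CaCO₃: 302.7 mol × 100.1 g/mol = 30,300 g.
(b) Rise: 30,300 g / 449,000 L × 1000 = 67.48 mg/L.

(a) 2.00 kg; (b) 67.5 ppm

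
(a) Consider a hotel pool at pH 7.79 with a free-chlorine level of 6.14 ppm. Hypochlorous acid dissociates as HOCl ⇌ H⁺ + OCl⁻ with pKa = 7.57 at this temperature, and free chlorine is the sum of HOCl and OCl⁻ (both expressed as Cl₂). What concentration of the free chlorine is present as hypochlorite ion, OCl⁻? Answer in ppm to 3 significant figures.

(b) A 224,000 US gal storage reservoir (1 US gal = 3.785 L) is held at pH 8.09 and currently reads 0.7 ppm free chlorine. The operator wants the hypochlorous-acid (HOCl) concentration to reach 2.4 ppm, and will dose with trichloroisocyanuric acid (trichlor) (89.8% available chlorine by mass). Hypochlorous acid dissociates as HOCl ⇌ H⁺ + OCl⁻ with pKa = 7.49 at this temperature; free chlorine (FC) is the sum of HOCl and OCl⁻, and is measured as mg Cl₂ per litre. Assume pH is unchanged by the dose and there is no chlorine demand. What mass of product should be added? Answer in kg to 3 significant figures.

(a) [OCl⁻]/[HOCl] = 10^(pH − pKa) = 10^(7.79 − 7.57) = 10^0.22 = 1.66.
(a) Fraction as HOCl = 1 / (1 + 1.66) = 0.376.
(a) OCl⁻ = (1 − 0.376) × 6.14 ppm = 3.831 ppm.

(b) Volume: 224,000 US gal × 3.785 L/gal = 847,840 L.
(b) [OCl⁻]/[HOCl] = 10^(pH − pKa) = 10^(8.09 − 7.49) = 3.981; fraction as HOCl = 1/(1 + 3.981) = 0.2008.
(b) Free chlorine required for 2.4 ppm HOCl: 2.4 / 0.2008 = 11.95 ppm.
(b) FC to add: 11.95 − 0.7 = 11.25 mg/L as Cl₂.
(b) Cl₂ equivalent: 11.25 mg/L × 847,840 L = 9542 g.
(b) Product at 89.8% available Cl: 9542 / 0.898 = 10,630 g.

(a) 3.83 ppm; (b) 10.6 kg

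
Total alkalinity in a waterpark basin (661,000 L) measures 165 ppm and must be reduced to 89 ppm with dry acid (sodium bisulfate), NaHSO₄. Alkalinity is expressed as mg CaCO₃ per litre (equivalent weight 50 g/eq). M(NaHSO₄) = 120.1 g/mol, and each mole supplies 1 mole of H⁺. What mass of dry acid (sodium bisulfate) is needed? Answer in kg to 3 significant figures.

Alkalinity to neutralize: (165 − 89) = 76 mg/L as CaCO₃ × 661,000 L = 50,240 g as CaCO₃.
Equivalents of H⁺ required: 50,240 ÷ 50 g/eq = 1005 eq = 1005 mol NaHSO₄.
Mass of NaHSO₄: 1005 × 120.1 = 120,700 g.

121 kg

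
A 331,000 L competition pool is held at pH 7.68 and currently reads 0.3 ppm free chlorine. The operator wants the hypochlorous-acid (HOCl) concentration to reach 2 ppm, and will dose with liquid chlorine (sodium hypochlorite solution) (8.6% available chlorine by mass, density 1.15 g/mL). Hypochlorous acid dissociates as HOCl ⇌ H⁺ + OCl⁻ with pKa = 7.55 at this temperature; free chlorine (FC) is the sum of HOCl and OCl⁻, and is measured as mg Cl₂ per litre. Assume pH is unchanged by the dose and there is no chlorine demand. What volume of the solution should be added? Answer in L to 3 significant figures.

[OCl⁻]/[HOCl] = 10^(pH − pKa) = 10^(7.68 − 7.55) = 1.349; fraction as HOCl = 1/(1 + 1.349) = 0.4257.
Free chlorine required for 2 ppm HOCl: 2 / 0.4257 = 4.698 ppm.
FC to add: 4.698 − 0.3 = 4.398 mg/L as Cl₂.
Cl₂ equivalent: 4.398 mg/L × 331,000 L = 1456 g.
Product at 8.6% available Cl: 1456 / 0.086 = 16,930 g.
Volume: 16,930 g ÷ 1.15 g/mL = 14,720 mL.

14.7 L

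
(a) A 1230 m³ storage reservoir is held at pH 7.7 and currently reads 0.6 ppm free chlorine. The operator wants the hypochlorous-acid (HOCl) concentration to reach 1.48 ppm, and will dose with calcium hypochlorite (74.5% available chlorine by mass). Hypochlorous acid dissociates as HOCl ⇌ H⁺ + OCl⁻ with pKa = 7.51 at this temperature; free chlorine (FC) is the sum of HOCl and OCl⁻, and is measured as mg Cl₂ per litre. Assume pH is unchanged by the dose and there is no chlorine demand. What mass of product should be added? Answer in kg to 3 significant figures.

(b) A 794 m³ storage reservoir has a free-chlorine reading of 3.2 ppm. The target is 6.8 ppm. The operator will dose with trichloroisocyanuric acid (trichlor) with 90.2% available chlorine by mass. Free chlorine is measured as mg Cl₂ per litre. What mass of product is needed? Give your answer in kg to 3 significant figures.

(a) 5.24 kg; (b) 3.17 kg

(a) Volume: 1230 m³ = 1,230,000 L.
(a) [OCl⁻]/[HOCl] = 10^(pH − pKa) = 10^(7.7 − 7.51) = 1.549; fraction as HOCl = 1/(1 + 1.549) = 0.3923.
(a) Free chlorine required for 1.48 ppm HOCl: 1.48 / 0.3923 = 3.772 ppm.
(a) FC to add: 3.772 − 0.6 = 3.172 mg/L as Cl₂.
(a) Cl₂ equivalent: 3.172 mg/L × 1,230,000 L = 3902 g.
(a) Product at 74.5% available Cl: 3902 / 0.745 = 5237 g.

(b) Volume: 794 m³ = 794,000 L.
(b) Chlorine deficit: 6.8 − 3.2 = 3.6 ppm = 3.6 mg/L as Cl₂.
(b) Cl₂ equivalent needed: 3.6 mg/L × 794,000 L = 2,858,000 mg = 2858 g.
(b) Product at 90.2% available chlorine: 2858 / 0.902 = 3169 g.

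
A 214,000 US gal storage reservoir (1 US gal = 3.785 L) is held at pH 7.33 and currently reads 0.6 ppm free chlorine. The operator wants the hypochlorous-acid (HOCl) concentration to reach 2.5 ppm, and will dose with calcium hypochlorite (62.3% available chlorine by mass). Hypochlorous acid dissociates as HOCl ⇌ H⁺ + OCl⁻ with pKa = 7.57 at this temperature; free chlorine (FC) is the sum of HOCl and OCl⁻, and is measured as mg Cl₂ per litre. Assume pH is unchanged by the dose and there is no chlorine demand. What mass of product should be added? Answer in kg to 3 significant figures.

4.34 kg

Volume: 214,000 US gal × 3.785 L/gal = 809,990 L.
[OCl⁻]/[HOCl] = 10^(pH − pKa) = 10^(7.33 − 7.57) = 0.5754; fraction as HOCl = 1/(1 + 0.5754) = 0.6347.
Free chlorine required for 2.5 ppm HOCl: 2.5 / 0.6347 = 3.939 ppm.
FC to add: 3.939 − 0.6 = 3.339 mg/L as Cl₂.
Cl₂ equivalent: 3.339 mg/L × 809,990 L = 2704 g.
Product at 62.3% available Cl: 2704 / 0.623 = 4341 g.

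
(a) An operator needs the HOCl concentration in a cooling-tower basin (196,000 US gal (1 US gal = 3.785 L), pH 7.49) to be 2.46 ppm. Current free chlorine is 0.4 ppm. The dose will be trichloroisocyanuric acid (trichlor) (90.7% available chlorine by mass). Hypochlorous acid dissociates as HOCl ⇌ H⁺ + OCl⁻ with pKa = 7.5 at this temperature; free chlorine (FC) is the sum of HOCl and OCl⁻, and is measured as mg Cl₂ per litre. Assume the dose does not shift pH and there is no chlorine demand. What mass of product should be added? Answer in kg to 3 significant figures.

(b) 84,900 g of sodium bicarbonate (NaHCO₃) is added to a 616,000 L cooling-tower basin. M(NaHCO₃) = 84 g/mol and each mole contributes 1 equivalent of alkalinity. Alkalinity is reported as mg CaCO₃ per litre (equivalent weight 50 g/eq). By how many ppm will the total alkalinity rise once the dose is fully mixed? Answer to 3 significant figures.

(a) Volume: 196,000 US gal × 3.785 L/gal = 741,860 L.
(a) [OCl⁻]/[HOCl] = 10^(pH − pKa) = 10^(7.49 − 7.5) = 0.9772; fraction as HOCl = 1/(1 + 0.9772) = 0.5058.
(a) Free chlorine required for 2.46 ppm HOCl: 2.46 / 0.5058 = 4.864 ppm.
(a) FC to add: 4.864 − 0.4 = 4.464 mg/L as Cl₂.
(a) Cl₂ equivalent: 4.464 mg/L × 741,860 L = 3312 g.
(a) Product at 90.7% available Cl: 3312 / 0.907 = 3651 g.

(b) Moles of NaHCO₃: 84,900 g ÷ 84 g/mol = 1011 mol → 1011 eq of alkalinity.
(b) As CaCO₃: 1011 eq × 50 g/eq = 50,540 g.
(b) Rise: 50,540 g / 616,000 L × 1000 = 82.04 mg/L.

(a) 3.65 kg; (b) 82.0 ppm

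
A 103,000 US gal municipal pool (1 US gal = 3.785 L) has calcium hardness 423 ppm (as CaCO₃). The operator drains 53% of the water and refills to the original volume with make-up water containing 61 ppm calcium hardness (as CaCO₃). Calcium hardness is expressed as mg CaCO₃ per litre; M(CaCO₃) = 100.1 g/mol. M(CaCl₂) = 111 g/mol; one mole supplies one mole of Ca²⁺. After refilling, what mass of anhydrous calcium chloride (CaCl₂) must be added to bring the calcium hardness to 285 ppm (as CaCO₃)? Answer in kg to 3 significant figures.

23.3 kg

Volume: 103,000 US gal × 3.785 L/gal = 389,855 L.
After draining 53% and refilling: 423 × 0.47 + 61 × 0.53 = 231.14 ppm.
Deficit to target: 285 − 231.14 = 53.86 mg/L.
As CaCO₃: 53.86 mg/L × 389,855 L = 21,000 g; ÷ 100.1 = 209.8 mol Ca²⁺.
Mass: 209.8 × 111 = 23,280 g.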